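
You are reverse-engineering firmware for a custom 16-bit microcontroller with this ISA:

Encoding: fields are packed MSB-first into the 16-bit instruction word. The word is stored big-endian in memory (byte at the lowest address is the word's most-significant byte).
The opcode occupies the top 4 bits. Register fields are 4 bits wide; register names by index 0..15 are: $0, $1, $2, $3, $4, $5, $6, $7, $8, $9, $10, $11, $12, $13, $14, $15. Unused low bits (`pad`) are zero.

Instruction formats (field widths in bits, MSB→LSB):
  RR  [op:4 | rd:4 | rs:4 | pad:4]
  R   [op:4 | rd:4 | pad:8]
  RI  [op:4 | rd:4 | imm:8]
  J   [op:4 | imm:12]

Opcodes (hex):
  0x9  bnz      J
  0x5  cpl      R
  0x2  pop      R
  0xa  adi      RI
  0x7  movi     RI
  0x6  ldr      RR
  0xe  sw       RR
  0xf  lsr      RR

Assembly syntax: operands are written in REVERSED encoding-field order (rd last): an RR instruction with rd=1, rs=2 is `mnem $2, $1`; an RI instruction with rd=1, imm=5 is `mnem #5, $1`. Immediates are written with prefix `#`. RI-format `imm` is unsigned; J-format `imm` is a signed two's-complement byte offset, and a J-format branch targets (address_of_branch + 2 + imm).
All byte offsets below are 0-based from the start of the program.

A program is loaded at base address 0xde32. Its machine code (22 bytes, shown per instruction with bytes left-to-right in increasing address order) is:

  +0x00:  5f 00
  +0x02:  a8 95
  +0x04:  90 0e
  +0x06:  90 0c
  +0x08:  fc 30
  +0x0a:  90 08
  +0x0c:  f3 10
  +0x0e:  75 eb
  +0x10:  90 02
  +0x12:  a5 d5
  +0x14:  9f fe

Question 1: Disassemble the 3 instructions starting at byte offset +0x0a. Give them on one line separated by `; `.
[0a] 90 08 → 0x9008
  top 4b → 0x9 → bnz [J]
  [11:0] imm=8 = #8
[0c] f3 10 → 0xf310
  top 4b → 0xf → lsr [RR]
  [11:8] rd=3 = $3
  [7:4] rs=1 = $1
[0e] 75 eb → 0x75eb
  top 4b → 0x7 → movi [RI]
  [11:8] rd=5 = $5
  [7:0] imm=235 = #235

bnz #8; lsr $1, $3; movi #235, $5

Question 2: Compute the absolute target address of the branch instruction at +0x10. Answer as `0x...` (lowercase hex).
0xde46

+0x10: 90 02 ⇒ word 0x9002 (big)
  opcode bits[15:12]=0x9: bnz/J
  imm: (w>>0)&0xfff=0x2 → #2
  target = base 0xde32 + off 0x10 + 2 + imm 2 = 0xde46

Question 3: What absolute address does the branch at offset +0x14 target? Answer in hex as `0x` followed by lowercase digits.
0xde46

off 0x14: read 9f fe as big → 0x9ffe
  op=0x9ffe>>12=0x9 ⇒ bnz (J)
  imm@[11:0]=0xffe (s12→-2) ⇒ #-2
  target = base 0xde32 + off 0x14 + 2 + imm -2 = 0xde46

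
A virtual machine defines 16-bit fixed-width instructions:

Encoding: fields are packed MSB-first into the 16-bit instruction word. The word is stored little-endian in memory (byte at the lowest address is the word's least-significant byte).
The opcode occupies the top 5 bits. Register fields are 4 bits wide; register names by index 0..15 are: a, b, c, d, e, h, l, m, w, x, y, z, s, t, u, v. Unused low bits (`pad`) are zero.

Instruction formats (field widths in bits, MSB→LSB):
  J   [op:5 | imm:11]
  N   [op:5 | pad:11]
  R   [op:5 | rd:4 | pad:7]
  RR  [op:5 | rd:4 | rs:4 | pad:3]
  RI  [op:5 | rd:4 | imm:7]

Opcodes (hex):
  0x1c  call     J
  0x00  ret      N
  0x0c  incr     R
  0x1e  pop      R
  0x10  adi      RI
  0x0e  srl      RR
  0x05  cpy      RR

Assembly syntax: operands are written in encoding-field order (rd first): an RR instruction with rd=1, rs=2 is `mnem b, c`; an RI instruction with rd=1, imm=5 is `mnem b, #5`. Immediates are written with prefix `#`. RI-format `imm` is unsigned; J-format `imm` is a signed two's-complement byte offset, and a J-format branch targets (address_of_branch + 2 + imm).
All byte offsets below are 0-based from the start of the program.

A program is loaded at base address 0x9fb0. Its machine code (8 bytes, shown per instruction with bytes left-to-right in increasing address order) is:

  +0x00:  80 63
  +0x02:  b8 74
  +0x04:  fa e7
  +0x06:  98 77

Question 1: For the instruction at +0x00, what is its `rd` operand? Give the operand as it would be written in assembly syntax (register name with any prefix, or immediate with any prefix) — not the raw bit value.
m

+0x00: 80 63 ⇒ word 0x6380 (little)
  opcode bits[15:11]=0xc: incr/R
  rd@[10:7]=0x7 ⇒ m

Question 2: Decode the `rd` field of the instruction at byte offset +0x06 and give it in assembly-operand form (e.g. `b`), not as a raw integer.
v

@+06  little-endian(98 77) = 0x7798
  op=0x7798>>11=0xe ⇒ srl (RR)
  rd: (w>>7)&0xf=0xf → v
  rs: (w>>3)&0xf=0x3 → d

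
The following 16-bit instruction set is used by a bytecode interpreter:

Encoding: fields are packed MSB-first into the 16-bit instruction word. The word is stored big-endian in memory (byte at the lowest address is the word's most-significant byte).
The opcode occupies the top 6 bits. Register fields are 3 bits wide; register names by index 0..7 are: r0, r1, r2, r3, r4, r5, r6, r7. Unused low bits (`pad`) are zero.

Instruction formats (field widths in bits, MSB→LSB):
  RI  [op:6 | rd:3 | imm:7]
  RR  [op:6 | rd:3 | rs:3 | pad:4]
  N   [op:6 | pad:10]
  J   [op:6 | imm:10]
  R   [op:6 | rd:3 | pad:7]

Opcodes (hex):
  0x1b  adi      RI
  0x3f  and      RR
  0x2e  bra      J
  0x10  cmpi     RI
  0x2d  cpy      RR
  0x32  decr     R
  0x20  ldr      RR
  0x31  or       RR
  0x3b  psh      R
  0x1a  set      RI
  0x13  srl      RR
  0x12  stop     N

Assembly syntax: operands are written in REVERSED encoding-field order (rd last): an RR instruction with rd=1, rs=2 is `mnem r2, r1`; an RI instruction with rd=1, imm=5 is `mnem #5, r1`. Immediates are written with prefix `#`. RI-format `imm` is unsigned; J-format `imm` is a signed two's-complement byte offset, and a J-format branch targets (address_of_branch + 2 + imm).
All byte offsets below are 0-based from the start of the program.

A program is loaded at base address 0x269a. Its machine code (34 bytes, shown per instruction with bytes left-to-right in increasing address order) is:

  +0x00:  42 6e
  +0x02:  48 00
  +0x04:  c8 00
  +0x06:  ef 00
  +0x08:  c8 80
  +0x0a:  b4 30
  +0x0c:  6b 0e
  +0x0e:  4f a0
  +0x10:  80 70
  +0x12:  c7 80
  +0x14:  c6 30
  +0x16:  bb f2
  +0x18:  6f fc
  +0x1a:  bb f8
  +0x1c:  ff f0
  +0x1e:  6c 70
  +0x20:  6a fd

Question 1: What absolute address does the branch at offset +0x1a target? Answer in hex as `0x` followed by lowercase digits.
0x26ae

@+1a  big-endian(bb f8) = 0xbbf8
  op=0xbbf8>>10=0x2e ⇒ bra (J)
  imm: (w>>0)&0x3ff=0x3f8 (s10→-8) → #-8
  target = base 0x269a + off 0x1a + 2 + imm -8 = 0x26ae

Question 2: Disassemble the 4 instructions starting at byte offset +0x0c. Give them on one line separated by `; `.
set #14, r6; srl r2, r7; ldr r7, r0; or r0, r7

@+0c  big-endian(6b 0e) = 0x6b0e
  opcode bits[15:10]=0x1a: set/RI
  rd@[9:7]=0x6 ⇒ r6
  imm@[6:0]=0xe ⇒ #14
@+0e  big-endian(4f a0) = 0x4fa0
  opcode bits[15:10]=0x13: srl/RR
  rd@[9:7]=0x7 ⇒ r7
  rs@[6:4]=0x2 ⇒ r2
@+10  big-endian(80 70) = 0x8070
  opcode bits[15:10]=0x20: ldr/RR
  rd@[9:7]=0x0 ⇒ r0
  rs@[6:4]=0x7 ⇒ r7
@+12  big-endian(c7 80) = 0xc780
  opcode bits[15:10]=0x31: or/RR
  rd@[9:7]=0x7 ⇒ r7
  rs@[6:4]=0x0 ⇒ r0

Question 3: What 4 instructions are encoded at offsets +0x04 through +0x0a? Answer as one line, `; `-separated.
decr r0; psh r6; decr r1; cpy r3, r0

+0x04: c8 00 ⇒ word 0xc800 (big)
  top 6b → 0x32 → decr [R]
  rd@[9:7]=0x0 ⇒ r0
+0x06: ef 00 ⇒ word 0xef00 (big)
  top 6b → 0x3b → psh [R]
  rd@[9:7]=0x6 ⇒ r6
+0x08: c8 80 ⇒ word 0xc880 (big)
  top 6b → 0x32 → decr [R]
  rd@[9:7]=0x1 ⇒ r1
+0x0a: b4 30 ⇒ word 0xb430 (big)
  top 6b → 0x2d → cpy [RR]
  rd@[9:7]=0x0 ⇒ r0
  rs@[6:4]=0x3 ⇒ r3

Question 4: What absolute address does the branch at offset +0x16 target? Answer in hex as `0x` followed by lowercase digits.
0x26a4

[16] bb f2 → 0xbbf2
  opcode bits[15:10]=0x2e: bra/J
  [9:0] imm=1010 (s10→-14) = #-14
  target = base 0x269a + off 0x16 + 2 + imm -14 = 0x26a4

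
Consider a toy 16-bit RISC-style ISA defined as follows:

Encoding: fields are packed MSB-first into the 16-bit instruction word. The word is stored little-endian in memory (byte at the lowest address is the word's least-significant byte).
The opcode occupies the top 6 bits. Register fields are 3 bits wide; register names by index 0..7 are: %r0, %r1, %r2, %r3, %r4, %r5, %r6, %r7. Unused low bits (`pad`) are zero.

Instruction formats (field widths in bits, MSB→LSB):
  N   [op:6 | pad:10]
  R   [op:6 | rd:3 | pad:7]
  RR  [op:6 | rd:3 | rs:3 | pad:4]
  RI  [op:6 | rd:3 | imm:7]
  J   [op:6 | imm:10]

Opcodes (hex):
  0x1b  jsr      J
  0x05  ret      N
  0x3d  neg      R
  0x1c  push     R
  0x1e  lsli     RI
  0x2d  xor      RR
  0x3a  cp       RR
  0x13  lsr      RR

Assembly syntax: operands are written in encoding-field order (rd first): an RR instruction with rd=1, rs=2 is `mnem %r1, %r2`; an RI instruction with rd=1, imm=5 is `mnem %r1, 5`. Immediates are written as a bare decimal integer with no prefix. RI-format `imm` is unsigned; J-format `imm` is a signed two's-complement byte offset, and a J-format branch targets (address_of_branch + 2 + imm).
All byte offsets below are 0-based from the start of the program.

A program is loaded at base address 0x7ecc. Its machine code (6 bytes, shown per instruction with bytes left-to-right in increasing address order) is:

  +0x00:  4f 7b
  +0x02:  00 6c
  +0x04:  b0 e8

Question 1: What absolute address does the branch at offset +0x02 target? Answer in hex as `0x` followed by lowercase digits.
off 0x02: read 00 6c as little → 0x6c00
  top 6b → 0x1b → jsr [J]
  imm: (w>>0)&0x3ff=0x0 → 0
  target = base 0x7ecc + off 0x02 + 2 + imm 0 = 0x7ed0

0x7ed0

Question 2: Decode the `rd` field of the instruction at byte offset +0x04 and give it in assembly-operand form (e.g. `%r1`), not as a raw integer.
%r1

@+04  little-endian(b0 e8) = 0xe8b0
  top 6b → 0x3a → cp [RR]
  [9:7] rd=1 = %r1
  [6:4] rs=3 = %r3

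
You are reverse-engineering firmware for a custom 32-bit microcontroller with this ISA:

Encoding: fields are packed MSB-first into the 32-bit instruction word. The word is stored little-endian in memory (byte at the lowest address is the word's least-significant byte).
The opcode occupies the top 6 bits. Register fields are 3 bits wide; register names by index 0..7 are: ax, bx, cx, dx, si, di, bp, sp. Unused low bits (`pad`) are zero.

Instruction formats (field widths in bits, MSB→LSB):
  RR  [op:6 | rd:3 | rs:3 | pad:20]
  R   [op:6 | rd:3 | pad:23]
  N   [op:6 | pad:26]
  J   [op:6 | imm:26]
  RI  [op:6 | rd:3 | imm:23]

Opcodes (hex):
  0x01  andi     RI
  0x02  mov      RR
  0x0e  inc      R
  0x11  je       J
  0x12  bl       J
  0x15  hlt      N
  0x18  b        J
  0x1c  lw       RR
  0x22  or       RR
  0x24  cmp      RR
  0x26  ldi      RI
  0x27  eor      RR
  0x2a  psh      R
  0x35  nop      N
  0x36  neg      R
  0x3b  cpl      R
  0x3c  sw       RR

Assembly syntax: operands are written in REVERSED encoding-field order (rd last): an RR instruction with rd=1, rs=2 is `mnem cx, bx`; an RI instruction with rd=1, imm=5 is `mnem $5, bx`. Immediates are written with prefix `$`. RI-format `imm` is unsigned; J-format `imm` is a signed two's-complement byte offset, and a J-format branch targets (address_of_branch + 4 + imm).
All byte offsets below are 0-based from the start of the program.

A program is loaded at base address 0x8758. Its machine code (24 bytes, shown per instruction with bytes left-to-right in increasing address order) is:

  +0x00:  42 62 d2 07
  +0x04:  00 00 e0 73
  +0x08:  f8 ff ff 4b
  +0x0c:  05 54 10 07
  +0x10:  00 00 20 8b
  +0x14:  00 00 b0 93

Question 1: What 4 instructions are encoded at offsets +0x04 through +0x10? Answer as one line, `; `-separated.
lw bp, sp; bl $-8; andi $1070085, bp; or cx, bp

@+04  little-endian(00 00 e0 73) = 0x73e00000
  top 6b → 0x1c → lw [RR]
  [25:23] rd=7 = sp
  [22:20] rs=6 = bp
@+08  little-endian(f8 ff ff 4b) = 0x4bfffff8
  top 6b → 0x12 → bl [J]
  [25:0] imm=67108856 (s26→-8) = $-8
@+0c  little-endian(05 54 10 07) = 0x07105405
  top 6b → 0x1 → andi [RI]
  [25:23] rd=6 = bp
  [22:0] imm=1070085 = $1070085
@+10  little-endian(00 00 20 8b) = 0x8b200000
  top 6b → 0x22 → or [RR]
  [25:23] rd=6 = bp
  [22:20] rs=2 = cx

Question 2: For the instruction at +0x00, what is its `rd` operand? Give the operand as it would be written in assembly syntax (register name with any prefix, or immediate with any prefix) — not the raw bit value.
+0x00: 42 62 d2 07 ⇒ word 0x07d26242 (little)
  top 6b → 0x1 → andi [RI]
  rd: (w>>23)&0x7=0x7 → sp
  imm: (w>>0)&0x7fffff=0x526242 → $5399106

sp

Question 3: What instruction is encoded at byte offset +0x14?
[14] 00 00 b0 93 → 0x93b00000
  op=0x93b00000>>26=0x24 ⇒ cmp (RR)
  [25:23] rd=7 = sp
  [22:20] rs=3 = dx

cmp dx, sp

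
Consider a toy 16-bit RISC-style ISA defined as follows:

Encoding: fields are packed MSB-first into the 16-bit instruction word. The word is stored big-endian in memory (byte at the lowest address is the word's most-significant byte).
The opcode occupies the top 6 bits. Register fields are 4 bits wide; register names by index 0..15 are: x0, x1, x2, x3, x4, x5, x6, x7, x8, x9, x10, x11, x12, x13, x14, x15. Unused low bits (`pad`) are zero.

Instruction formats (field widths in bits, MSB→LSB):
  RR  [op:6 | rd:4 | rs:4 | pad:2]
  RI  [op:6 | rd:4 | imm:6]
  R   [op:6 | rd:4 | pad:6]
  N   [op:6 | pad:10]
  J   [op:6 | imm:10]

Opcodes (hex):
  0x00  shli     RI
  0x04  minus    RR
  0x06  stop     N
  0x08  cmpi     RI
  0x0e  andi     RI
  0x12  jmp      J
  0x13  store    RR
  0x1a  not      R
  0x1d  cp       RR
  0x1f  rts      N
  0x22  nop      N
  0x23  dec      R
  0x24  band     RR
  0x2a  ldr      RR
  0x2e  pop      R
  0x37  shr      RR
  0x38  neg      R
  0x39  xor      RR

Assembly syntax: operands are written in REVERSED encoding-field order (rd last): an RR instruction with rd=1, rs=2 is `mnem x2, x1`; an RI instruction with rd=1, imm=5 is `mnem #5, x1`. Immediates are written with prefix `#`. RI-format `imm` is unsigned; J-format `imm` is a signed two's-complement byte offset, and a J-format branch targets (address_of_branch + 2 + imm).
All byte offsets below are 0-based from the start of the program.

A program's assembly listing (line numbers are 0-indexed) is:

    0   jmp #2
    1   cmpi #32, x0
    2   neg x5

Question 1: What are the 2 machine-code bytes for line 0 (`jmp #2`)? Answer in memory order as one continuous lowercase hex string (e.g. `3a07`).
L0: jmp op=0x12:6|imm=2:10 ⇒ 0x4802 ⇒ big 48 02

4802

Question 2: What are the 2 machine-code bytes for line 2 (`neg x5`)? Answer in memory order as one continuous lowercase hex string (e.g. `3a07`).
L2: neg op=0x38:6|rd=5:4|pad=0:6 ⇒ 0xe140 ⇒ big e1 40

e140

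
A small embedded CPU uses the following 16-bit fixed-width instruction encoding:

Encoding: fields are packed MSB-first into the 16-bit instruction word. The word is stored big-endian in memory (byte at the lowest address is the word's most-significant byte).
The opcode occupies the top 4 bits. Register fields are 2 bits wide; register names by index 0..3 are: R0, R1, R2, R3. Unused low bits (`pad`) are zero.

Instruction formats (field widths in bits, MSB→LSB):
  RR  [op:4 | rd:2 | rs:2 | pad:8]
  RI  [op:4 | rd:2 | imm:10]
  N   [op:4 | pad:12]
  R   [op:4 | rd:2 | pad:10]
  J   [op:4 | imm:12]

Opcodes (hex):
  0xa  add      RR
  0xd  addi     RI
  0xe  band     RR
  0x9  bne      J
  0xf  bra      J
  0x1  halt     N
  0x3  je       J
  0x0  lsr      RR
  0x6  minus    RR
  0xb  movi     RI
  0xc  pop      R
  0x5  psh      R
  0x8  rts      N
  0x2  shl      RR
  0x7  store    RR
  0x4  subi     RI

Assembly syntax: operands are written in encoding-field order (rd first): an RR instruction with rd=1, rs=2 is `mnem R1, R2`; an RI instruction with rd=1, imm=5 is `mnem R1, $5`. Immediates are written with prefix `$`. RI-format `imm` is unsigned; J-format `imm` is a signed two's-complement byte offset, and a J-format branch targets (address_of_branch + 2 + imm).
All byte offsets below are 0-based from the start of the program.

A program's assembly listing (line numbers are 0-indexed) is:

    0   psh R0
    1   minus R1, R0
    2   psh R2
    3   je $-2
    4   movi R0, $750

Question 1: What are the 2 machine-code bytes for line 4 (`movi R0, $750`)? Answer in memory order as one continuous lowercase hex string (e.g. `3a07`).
4. movi fields op=0xb:4|rd=0:2|imm=750:10 → word b2eeh → b2 ee

b2ee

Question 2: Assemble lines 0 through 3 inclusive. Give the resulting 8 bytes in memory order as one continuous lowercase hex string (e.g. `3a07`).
L0: psh op=0x5:4|rd=0:2|pad=0:10 ⇒ 0x5000 ⇒ big 50 00
L1: minus op=0x6:4|rd=1:2|rs=0:2|pad=0:8 ⇒ 0x6400 ⇒ big 64 00
L2: psh op=0x5:4|rd=2:2|pad=0:10 ⇒ 0x5800 ⇒ big 58 00
L3: je op=0x3:4|imm=-2:12 ⇒ 0x3ffe ⇒ big 3f fe

5000640058003ffe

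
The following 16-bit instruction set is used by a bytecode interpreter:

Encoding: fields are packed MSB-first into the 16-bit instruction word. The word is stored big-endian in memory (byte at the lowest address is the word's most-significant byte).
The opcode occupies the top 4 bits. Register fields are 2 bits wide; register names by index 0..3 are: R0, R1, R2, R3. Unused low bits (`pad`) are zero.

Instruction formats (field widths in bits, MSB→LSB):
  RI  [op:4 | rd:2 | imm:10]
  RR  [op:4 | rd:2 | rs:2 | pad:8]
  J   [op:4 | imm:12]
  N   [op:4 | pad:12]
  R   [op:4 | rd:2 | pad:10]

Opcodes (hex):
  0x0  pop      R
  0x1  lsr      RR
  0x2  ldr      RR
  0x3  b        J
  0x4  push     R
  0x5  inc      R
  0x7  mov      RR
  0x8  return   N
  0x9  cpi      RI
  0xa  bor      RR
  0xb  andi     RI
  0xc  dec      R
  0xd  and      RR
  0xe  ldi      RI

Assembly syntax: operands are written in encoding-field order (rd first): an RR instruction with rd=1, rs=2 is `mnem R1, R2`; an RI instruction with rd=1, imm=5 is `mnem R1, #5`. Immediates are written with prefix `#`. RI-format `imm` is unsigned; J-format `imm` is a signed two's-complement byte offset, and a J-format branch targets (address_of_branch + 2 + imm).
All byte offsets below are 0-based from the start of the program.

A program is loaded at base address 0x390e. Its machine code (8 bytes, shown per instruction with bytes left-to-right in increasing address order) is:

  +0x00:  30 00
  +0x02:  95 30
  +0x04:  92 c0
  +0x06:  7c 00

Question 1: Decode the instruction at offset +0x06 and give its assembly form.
+0x06: 7c 00 ⇒ word 0x7c00 (big)
  opcode bits[15:12]=0x7: mov/RR
  rd@[11:10]=0x3 ⇒ R3
  rs@[9:8]=0x0 ⇒ R0

mov R3, R0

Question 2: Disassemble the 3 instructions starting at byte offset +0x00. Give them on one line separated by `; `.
+0x00: 30 00 ⇒ word 0x3000 (big)
  top 4b → 0x3 → b [J]
  imm: (w>>0)&0xfff=0x0 → #0
+0x02: 95 30 ⇒ word 0x9530 (big)
  top 4b → 0x9 → cpi [RI]
  rd: (w>>10)&0x3=0x1 → R1
  imm: (w>>0)&0x3ff=0x130 → #304
+0x04: 92 c0 ⇒ word 0x92c0 (big)
  top 4b → 0x9 → cpi [RI]
  rd: (w>>10)&0x3=0x0 → R0
  imm: (w>>0)&0x3ff=0x2c0 → #704

b #0; cpi R1, #304; cpi R0, #704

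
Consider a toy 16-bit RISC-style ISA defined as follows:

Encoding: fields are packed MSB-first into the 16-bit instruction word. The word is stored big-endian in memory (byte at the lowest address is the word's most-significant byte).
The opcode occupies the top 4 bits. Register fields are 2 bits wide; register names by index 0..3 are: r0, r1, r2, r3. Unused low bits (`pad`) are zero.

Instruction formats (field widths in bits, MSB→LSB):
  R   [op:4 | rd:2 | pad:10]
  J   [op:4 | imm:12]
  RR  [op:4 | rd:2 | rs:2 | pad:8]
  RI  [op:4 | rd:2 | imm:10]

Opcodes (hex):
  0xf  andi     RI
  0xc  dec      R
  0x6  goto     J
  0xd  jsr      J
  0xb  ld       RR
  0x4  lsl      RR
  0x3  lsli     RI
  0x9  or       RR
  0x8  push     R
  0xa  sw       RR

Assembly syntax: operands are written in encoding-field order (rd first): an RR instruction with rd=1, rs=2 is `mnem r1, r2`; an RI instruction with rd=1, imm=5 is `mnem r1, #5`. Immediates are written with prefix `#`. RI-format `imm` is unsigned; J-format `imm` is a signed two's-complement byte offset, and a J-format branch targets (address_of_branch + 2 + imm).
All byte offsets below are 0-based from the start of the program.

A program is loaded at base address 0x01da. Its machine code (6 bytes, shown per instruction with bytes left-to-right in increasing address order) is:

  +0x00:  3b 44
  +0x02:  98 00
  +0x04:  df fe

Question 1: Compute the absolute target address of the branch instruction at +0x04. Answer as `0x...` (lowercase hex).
[04] df fe → 0xdffe
  top 4b → 0xd → jsr [J]
  imm@[11:0]=0xffe (s12→-2) ⇒ #-2
  target = base 0x01da + off 0x04 + 2 + imm -2 = 0x01de

0x01de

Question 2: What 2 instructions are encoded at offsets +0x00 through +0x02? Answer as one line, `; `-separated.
lsli r2, #836; or r2, r0

@+00  big-endian(3b 44) = 0x3b44
  op=0x3b44>>12=0x3 ⇒ lsli (RI)
  [11:10] rd=2 = r2
  [9:0] imm=836 = #836
@+02  big-endian(98 00) = 0x9800
  op=0x9800>>12=0x9 ⇒ or (RR)
  [11:10] rd=2 = r2
  [9:8] rs=0 = r0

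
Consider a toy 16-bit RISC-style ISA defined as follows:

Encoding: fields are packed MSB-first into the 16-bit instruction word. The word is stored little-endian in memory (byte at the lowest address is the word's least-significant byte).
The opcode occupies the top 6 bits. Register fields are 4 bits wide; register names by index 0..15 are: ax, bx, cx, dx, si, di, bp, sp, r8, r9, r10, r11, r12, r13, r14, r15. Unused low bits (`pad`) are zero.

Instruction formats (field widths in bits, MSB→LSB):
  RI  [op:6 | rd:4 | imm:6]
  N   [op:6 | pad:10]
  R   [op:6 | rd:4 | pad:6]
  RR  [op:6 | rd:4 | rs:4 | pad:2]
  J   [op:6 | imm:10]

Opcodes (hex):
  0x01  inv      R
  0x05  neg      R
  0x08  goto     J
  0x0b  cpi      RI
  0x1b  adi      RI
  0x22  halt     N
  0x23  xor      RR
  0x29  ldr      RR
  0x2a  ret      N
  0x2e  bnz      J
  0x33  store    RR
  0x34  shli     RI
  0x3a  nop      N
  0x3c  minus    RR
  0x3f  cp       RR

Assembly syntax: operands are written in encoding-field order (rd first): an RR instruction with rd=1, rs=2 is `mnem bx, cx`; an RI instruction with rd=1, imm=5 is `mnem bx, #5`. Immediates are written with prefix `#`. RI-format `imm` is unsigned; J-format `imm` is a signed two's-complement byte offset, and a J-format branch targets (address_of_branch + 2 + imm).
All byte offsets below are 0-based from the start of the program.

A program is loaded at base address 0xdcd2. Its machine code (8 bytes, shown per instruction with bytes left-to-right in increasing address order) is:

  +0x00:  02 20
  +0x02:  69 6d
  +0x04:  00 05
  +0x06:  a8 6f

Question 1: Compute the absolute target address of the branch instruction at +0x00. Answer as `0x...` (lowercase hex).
+0x00: 02 20 ⇒ word 0x2002 (little)
  op=0x2002>>10=0x8 ⇒ goto (J)
  [9:0] imm=2 = #2
  target = base 0xdcd2 + off 0x00 + 2 + imm 2 = 0xdcd6

0xdcd6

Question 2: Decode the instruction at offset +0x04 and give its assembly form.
off 0x04: read 00 05 as little → 0x0500
  opcode bits[15:10]=0x1: inv/R
  rd: (w>>6)&0xf=0x4 → si

inv si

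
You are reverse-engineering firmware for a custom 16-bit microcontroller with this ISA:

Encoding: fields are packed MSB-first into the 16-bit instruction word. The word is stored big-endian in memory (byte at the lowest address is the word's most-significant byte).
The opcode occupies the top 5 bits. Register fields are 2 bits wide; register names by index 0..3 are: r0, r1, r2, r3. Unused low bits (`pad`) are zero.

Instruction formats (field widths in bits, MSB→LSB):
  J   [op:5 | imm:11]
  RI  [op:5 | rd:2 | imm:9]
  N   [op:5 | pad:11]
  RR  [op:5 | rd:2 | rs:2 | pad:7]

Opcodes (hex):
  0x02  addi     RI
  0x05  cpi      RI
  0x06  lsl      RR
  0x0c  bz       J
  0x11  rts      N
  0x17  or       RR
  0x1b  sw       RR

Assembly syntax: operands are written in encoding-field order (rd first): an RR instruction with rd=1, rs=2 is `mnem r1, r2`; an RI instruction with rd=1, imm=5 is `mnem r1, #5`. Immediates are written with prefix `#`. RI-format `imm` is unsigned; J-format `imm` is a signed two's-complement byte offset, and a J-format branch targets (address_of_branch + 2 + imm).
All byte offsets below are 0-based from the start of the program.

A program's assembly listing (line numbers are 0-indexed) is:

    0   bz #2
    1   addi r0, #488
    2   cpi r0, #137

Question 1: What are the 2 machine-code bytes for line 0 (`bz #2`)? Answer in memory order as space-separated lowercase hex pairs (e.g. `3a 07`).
60 02

line 0 (bz): pack op=0xc:5|imm=2:11 = 0x6002; big→ 60 02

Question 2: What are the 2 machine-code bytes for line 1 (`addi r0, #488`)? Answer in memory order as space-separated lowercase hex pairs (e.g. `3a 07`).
11 e8

line 1 (addi): pack op=0x2:5|rd=0:2|imm=488:9 = 0x11e8; big→ 11 e8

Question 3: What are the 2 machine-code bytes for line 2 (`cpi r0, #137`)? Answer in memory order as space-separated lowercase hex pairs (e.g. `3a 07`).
28 89

line 2 (cpi): pack op=0x5:5|rd=0:2|imm=137:9 = 0x2889; big→ 28 89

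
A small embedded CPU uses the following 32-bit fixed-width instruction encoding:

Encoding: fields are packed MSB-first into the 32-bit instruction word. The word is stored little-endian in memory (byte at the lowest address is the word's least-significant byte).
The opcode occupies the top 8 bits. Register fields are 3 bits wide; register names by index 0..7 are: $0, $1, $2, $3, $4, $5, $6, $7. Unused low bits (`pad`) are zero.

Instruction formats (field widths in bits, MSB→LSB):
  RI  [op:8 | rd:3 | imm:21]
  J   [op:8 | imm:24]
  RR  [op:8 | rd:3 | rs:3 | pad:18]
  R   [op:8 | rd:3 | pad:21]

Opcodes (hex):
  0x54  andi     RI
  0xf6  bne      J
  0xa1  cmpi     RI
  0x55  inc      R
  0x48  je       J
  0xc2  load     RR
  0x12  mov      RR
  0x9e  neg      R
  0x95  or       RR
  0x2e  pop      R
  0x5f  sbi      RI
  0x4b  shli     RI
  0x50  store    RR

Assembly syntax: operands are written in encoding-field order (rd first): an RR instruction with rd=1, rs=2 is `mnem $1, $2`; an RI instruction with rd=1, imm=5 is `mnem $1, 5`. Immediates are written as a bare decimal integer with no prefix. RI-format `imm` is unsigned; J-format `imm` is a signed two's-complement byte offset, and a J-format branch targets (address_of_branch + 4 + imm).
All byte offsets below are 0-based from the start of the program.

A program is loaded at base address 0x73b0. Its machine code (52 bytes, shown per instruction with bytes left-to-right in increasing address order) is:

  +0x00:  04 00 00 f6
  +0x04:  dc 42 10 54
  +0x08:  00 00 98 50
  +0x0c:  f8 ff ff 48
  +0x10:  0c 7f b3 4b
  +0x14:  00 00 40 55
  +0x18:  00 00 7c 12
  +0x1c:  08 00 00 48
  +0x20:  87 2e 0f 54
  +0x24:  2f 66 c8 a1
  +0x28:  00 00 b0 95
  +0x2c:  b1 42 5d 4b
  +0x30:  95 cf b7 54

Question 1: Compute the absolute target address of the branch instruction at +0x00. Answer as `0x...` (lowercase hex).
@+00  little-endian(04 00 00 f6) = 0xf6000004
  opcode bits[31:24]=0xf6: bne/J
  imm@[23:0]=0x4 ⇒ 4
  target = base 0x73b0 + off 0x00 + 4 + imm 4 = 0x73b8

0x73b8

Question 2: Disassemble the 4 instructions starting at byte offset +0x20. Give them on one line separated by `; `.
andi $0, 994951; cmpi $6, 550447; or $5, $4; shli $2, 1917617

[20] 87 2e 0f 54 → 0x540f2e87
  op=0x540f2e87>>24=0x54 ⇒ andi (RI)
  [23:21] rd=0 = $0
  [20:0] imm=994951 = 994951
[24] 2f 66 c8 a1 → 0xa1c8662f
  op=0xa1c8662f>>24=0xa1 ⇒ cmpi (RI)
  [23:21] rd=6 = $6
  [20:0] imm=550447 = 550447
[28] 00 00 b0 95 → 0x95b00000
  op=0x95b00000>>24=0x95 ⇒ or (RR)
  [23:21] rd=5 = $5
  [20:18] rs=4 = $4
[2c] b1 42 5d 4b → 0x4b5d42b1
  op=0x4b5d42b1>>24=0x4b ⇒ shli (RI)
  [23:21] rd=2 = $2
  [20:0] imm=1917617 = 1917617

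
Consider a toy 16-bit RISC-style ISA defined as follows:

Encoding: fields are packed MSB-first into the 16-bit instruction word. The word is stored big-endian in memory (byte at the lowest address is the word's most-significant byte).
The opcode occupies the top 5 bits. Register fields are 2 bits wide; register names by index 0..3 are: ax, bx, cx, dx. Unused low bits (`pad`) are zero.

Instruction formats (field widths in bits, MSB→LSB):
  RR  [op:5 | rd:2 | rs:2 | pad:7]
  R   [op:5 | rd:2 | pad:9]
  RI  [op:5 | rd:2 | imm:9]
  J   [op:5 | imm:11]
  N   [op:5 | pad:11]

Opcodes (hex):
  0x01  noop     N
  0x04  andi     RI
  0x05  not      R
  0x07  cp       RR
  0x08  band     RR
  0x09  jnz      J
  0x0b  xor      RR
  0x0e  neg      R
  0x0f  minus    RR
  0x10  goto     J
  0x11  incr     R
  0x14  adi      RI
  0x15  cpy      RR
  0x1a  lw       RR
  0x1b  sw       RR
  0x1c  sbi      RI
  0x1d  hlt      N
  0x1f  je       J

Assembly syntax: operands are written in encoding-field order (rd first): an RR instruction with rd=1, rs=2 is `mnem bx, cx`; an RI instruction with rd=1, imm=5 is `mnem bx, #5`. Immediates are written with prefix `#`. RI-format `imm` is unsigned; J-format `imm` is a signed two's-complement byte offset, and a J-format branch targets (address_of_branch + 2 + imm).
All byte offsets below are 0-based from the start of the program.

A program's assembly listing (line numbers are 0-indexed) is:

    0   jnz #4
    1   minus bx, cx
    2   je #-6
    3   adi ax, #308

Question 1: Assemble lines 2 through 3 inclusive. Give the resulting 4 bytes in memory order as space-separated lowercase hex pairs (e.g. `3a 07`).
L2: je op=0x1f:5|imm=-6:11 ⇒ 0xfffa ⇒ big ff fa
L3: adi op=0x14:5|rd=0:2|imm=308:9 ⇒ 0xa134 ⇒ big a1 34

ff fa a1 34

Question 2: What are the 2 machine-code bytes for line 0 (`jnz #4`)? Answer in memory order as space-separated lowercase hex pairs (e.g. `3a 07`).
L0: jnz op=0x9:5|imm=4:11 ⇒ 0x4804 ⇒ big 48 04

48 04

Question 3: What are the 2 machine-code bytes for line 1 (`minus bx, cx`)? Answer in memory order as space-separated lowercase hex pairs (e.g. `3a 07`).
7b 00

line 1 (minus): pack op=0xf:5|rd=1:2|rs=2:2|pad=0:7 = 0x7b00; big→ 7b 00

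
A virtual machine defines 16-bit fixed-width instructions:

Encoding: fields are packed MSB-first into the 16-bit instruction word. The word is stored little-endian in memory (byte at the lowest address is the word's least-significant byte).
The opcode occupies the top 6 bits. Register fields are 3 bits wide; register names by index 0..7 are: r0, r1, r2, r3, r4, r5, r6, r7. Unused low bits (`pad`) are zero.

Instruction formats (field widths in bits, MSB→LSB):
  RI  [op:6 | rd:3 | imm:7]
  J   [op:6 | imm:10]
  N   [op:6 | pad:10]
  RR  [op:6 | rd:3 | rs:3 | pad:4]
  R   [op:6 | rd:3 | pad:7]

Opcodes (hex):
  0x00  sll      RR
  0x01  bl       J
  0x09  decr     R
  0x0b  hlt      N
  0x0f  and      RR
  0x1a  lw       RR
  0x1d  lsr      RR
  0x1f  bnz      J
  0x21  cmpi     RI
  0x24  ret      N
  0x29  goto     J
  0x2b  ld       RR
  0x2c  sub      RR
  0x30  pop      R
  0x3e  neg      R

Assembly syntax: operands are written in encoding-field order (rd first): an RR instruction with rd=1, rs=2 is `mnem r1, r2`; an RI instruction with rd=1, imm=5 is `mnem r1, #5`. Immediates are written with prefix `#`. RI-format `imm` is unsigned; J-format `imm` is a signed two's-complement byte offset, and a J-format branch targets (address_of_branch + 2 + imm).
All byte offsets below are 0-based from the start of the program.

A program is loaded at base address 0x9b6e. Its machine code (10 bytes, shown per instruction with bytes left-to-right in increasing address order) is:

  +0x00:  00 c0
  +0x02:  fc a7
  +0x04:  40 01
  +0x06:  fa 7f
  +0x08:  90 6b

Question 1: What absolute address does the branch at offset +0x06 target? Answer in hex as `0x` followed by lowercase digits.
+0x06: fa 7f ⇒ word 0x7ffa (little)
  opcode bits[15:10]=0x1f: bnz/J
  imm@[9:0]=0x3fa (s10→-6) ⇒ #-6
  target = base 0x9b6e + off 0x06 + 2 + imm -6 = 0x9b70

0x9b70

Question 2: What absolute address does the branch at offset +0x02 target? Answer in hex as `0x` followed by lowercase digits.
0x9b6e

[02] fc a7 → 0xa7fc
  opcode bits[15:10]=0x29: goto/J
  [9:0] imm=1020 (s10→-4) = #-4
  target = base 0x9b6e + off 0x02 + 2 + imm -4 = 0x9b6e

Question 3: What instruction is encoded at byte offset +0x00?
pop r0

off 0x00: read 00 c0 as little → 0xc000
  op=0xc000>>10=0x30 ⇒ pop (R)
  [9:7] rd=0 = r0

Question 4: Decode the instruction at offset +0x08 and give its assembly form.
lw r7, r1

+0x08: 90 6b ⇒ word 0x6b90 (little)
  top 6b → 0x1a → lw [RR]
  [9:7] rd=7 = r7
  [6:4] rs=1 = r1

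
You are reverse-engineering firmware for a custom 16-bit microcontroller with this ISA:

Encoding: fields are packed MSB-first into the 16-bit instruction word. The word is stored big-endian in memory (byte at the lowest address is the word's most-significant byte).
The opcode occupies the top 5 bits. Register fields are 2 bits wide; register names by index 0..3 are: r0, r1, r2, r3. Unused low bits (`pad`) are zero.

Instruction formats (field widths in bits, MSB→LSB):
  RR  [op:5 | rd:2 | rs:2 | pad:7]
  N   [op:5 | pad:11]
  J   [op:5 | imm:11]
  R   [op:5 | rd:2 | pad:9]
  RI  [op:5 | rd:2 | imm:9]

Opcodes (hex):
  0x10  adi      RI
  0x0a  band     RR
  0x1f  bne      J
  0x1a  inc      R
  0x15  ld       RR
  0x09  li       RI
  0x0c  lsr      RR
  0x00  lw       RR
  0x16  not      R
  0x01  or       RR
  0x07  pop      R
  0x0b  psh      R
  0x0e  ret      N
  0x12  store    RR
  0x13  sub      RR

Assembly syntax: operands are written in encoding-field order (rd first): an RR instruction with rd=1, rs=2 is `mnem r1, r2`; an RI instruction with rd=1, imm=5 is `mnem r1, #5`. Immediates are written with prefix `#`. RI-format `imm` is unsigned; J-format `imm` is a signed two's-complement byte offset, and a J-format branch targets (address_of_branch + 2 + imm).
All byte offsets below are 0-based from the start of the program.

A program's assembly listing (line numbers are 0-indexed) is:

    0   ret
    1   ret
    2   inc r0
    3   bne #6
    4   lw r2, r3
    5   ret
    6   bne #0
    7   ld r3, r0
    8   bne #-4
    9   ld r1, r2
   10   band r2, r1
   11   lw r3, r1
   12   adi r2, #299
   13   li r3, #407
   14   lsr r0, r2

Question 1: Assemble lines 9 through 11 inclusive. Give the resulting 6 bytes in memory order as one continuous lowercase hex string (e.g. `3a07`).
9. ld fields op=0x15:5|rd=1:2|rs=2:2|pad=0:7 → word ab00h → ab 00
10. band fields op=0xa:5|rd=2:2|rs=1:2|pad=0:7 → word 5480h → 54 80
11. lw fields op=0x0:5|rd=3:2|rs=1:2|pad=0:7 → word 0680h → 06 80

ab0054800680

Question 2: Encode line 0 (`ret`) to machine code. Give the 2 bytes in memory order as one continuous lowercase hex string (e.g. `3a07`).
line 0 (ret): pack op=0xe:5|pad=0:11 = 0x7000; big→ 70 00

7000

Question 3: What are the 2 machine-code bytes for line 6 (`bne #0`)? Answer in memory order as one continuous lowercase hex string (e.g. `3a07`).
f800

line 6 (bne): pack op=0x1f:5|imm=0:11 = 0xf800; big→ f8 00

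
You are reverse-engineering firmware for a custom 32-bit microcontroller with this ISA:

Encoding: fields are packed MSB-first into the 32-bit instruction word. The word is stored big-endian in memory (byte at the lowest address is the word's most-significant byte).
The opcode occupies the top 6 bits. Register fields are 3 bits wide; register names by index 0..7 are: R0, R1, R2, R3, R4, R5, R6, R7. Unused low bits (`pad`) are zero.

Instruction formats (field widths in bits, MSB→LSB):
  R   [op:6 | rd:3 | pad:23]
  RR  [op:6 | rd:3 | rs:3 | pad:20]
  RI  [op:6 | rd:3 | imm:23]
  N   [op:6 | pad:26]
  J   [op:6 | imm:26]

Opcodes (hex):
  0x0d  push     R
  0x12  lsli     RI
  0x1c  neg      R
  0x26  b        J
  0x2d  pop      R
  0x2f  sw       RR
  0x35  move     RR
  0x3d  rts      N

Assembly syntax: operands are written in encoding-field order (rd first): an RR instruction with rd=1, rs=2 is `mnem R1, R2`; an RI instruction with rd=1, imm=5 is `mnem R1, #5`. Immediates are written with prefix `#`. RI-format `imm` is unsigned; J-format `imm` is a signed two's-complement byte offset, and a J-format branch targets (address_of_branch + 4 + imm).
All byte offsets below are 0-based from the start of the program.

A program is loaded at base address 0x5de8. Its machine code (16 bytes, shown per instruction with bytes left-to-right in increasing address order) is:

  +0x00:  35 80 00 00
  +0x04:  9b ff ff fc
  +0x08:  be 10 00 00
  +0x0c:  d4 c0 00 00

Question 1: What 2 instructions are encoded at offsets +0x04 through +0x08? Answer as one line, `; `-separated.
b #-4; sw R4, R1

+0x04: 9b ff ff fc ⇒ word 0x9bfffffc (big)
  top 6b → 0x26 → b [J]
  [25:0] imm=67108860 (s26→-4) = #-4
+0x08: be 10 00 00 ⇒ word 0xbe100000 (big)
  top 6b → 0x2f → sw [RR]
  [25:23] rd=4 = R4
  [22:20] rs=1 = R1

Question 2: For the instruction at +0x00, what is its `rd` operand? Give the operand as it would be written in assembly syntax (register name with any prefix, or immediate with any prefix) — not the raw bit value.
off 0x00: read 35 80 00 00 as big → 0x35800000
  top 6b → 0xd → push [R]
  [25:23] rd=3 = R3

R3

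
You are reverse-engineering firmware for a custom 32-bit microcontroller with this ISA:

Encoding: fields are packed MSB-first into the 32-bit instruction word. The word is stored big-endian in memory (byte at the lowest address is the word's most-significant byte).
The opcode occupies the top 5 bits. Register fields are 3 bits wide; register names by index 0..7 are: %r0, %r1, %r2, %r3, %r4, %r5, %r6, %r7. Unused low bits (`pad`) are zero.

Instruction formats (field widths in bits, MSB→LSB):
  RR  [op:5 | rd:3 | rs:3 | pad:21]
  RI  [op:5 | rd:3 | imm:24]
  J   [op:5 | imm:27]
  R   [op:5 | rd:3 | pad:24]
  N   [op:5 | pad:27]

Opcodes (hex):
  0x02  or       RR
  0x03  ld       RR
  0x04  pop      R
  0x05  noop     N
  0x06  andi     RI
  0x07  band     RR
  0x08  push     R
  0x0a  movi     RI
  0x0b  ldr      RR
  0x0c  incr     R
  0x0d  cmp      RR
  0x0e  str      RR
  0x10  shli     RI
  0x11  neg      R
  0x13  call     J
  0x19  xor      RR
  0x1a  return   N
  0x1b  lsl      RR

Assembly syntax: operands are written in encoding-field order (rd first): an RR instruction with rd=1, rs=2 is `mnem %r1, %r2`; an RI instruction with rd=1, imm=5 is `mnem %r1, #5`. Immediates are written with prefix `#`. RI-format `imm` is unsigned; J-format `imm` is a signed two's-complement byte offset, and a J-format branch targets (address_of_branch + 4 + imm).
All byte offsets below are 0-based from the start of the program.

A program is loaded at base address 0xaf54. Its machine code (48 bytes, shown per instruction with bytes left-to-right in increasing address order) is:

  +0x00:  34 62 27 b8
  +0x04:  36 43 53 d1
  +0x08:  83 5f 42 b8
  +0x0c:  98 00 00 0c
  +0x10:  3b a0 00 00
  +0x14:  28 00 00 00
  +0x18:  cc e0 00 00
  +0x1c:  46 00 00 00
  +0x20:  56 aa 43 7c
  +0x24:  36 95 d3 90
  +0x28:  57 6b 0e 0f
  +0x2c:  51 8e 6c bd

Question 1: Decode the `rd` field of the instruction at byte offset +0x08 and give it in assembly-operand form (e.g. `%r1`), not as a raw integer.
[08] 83 5f 42 b8 → 0x835f42b8
  op=0x835f42b8>>27=0x10 ⇒ shli (RI)
  rd@[26:24]=0x3 ⇒ %r3
  imm@[23:0]=0x5f42b8 ⇒ #6243000

%r3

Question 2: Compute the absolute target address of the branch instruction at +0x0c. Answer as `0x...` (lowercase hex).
@+0c  big-endian(98 00 00 0c) = 0x9800000c
  op=0x9800000c>>27=0x13 ⇒ call (J)
  imm: (w>>0)&0x7ffffff=0xc → #12
  target = base 0xaf54 + off 0x0c + 4 + imm 12 = 0xaf70

0xaf70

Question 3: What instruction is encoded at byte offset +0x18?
xor %r4, %r7

@+18  big-endian(cc e0 00 00) = 0xcce00000
  opcode bits[31:27]=0x19: xor/RR
  rd: (w>>24)&0x7=0x4 → %r4
  rs: (w>>21)&0x7=0x7 → %r7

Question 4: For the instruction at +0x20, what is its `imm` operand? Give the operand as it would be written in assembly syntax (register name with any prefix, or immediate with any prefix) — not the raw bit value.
#11158396

@+20  big-endian(56 aa 43 7c) = 0x56aa437c
  op=0x56aa437c>>27=0xa ⇒ movi (RI)
  [26:24] rd=6 = %r6
  [23:0] imm=11158396 = #11158396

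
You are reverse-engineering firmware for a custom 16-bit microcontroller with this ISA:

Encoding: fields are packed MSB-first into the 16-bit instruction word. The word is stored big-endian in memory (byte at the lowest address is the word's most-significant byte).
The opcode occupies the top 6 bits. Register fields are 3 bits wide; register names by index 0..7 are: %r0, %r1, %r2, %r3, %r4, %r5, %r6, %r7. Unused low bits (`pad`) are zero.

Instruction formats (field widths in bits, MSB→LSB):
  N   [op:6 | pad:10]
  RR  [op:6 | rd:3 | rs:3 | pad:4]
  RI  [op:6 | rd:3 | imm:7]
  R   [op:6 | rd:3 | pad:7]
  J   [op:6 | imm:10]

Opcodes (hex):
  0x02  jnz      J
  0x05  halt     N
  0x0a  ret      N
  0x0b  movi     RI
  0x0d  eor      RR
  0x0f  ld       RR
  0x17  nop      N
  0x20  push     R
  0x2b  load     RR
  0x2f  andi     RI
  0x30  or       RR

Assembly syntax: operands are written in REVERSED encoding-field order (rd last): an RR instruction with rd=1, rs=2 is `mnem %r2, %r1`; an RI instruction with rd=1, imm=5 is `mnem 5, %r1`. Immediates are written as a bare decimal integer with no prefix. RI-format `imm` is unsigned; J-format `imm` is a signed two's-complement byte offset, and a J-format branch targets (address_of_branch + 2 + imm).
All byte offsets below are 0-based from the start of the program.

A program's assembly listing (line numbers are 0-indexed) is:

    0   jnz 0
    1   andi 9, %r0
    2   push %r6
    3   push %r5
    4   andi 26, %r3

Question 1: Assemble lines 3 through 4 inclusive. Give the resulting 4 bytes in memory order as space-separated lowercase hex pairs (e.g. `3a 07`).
82 80 bd 9a

line 3 (push): pack op=0x20:6|rd=5:3|pad=0:7 = 0x8280; big→ 82 80
line 4 (andi): pack op=0x2f:6|rd=3:3|imm=26:7 = 0xbd9a; big→ bd 9a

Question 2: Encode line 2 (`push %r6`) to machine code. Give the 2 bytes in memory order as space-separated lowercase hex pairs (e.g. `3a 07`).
2. push fields op=0x20:6|rd=6:3|pad=0:7 → word 8300h → 83 00

83 00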